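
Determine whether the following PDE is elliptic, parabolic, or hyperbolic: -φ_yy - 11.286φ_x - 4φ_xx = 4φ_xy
Rewriting in standard form: -4φ_xx - 4φ_xy - φ_yy - 11.286φ_x = 0. Coefficients: A = -4, B = -4, C = -1. B² - 4AC = 0, which is zero, so the equation is parabolic.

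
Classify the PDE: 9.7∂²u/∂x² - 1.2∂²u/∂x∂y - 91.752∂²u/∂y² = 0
A = 9.7, B = -1.2, C = -91.752. Discriminant B² - 4AC = 3561.4176. Since 3561.4176 > 0, hyperbolic.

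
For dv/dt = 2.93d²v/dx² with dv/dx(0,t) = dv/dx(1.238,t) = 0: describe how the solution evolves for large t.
v → constant (steady state). Heat is conserved (no flux at boundaries); solution approaches the spatial average.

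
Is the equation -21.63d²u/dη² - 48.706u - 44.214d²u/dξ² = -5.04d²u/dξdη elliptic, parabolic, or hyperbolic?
Rewriting in standard form: -44.214d²u/dξ² + 5.04d²u/dξdη - 21.63d²u/dη² - 48.706u = 0. Computing B² - 4AC with A = -44.214, B = 5.04, C = -21.63: discriminant = -3799.99368 (negative). Answer: elliptic.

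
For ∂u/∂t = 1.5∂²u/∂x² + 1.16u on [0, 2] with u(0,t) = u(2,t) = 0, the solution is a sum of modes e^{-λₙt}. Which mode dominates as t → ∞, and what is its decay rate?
Eigenvalues: λₙ = 1.5n²π²/2² - 1.16.
First three modes:
  n=1: λ₁ = 1.5π²/2² - 1.16 ≈ 2.541
  n=2: λ₂ = 6π²/2² - 1.16 ≈ 13.644
  n=3: λ₃ = 13.5π²/2² - 1.16 ≈ 32.15
Since 1.5π²/2² ≈ 3.701 > 1.16, all λₙ > 0.
The n=1 mode decays slowest → dominates as t → ∞.
Asymptotic: u ~ c₁ sin(πx/2) e^{-λ₁t} with decay rate λ₁ ≈ 2.541.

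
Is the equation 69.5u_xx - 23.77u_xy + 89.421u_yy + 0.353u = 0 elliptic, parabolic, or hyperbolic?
Computing B² - 4AC with A = 69.5, B = -23.77, C = 89.421: discriminant = -24294.0251 (negative). Answer: elliptic.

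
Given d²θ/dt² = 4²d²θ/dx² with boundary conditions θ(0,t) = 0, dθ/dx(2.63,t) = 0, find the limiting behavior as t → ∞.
θ oscillates (no decay). Energy is conserved; the solution oscillates indefinitely as standing waves.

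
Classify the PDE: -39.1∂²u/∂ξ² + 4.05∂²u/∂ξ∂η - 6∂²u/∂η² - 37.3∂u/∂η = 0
A = -39.1, B = 4.05, C = -6. Discriminant B² - 4AC = -921.9975. Since -921.9975 < 0, elliptic.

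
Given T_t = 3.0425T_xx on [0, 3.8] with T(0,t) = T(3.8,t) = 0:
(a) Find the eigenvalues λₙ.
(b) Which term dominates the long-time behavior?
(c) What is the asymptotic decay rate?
Eigenvalues: λₙ = 3.0425n²π²/3.8².
First three modes:
  n=1: λ₁ = 3.0425π²/3.8² ≈ 2.08
  n=2: λ₂ = 12.17π²/3.8² ≈ 8.318 (4× faster decay)
  n=3: λ₃ = 27.3825π²/3.8² ≈ 18.716 (9× faster decay)
As t → ∞, higher modes decay exponentially faster. The n=1 mode dominates: T ~ c₁ sin(πx/3.8) e^{-λ₁t}.
Decay rate: λ₁ = 3.0425π²/3.8² ≈ 2.08.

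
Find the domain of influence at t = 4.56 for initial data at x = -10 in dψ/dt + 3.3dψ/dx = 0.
At x = 5.048. The characteristic carries data from (-10, 0) to (5.048, 4.56).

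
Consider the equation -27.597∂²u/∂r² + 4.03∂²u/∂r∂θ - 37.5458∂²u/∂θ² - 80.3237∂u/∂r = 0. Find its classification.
Elliptic. (A = -27.597, B = 4.03, C = -37.5458 gives B² - 4AC = -4128.3648704.)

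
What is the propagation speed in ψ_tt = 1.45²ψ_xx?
Speed = 1.45. Information travels along characteristics x = x₀ ± 1.45t.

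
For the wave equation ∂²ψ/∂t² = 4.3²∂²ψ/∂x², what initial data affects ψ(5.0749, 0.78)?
Domain of dependence: [1.7209, 8.4289]. Signals travel at speed 4.3, so data within |x - 5.0749| ≤ 4.3·0.78 = 3.354 can reach the point.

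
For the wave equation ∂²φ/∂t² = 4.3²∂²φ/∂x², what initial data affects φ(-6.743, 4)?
Domain of dependence: [-23.943, 10.457]. Signals travel at speed 4.3, so data within |x - -6.743| ≤ 4.3·4 = 17.2 can reach the point.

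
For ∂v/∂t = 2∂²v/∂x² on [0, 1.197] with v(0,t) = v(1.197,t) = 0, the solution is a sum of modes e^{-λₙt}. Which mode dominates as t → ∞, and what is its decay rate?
Eigenvalues: λₙ = 2n²π²/1.197².
First three modes:
  n=1: λ₁ = 2π²/1.197² ≈ 13.777
  n=2: λ₂ = 8π²/1.197² ≈ 55.106 (4× faster decay)
  n=3: λ₃ = 18π²/1.197² ≈ 123.989 (9× faster decay)
As t → ∞, higher modes decay exponentially faster. The n=1 mode dominates: v ~ c₁ sin(πx/1.197) e^{-λ₁t}.
Decay rate: λ₁ = 2π²/1.197² ≈ 13.777.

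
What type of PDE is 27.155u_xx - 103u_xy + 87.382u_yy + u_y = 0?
With A = 27.155, B = -103, C = 87.382, the discriminant is 1117.56716. This is a hyperbolic PDE.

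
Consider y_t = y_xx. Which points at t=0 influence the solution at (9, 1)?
The entire real line. The heat equation has infinite propagation speed: any initial disturbance instantly affects all points (though exponentially small far away).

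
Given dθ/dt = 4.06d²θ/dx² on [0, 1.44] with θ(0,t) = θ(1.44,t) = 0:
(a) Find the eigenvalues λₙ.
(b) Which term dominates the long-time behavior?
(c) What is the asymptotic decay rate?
Eigenvalues: λₙ = 4.06n²π²/1.44².
First three modes:
  n=1: λ₁ = 4.06π²/1.44² ≈ 19.324
  n=2: λ₂ = 16.24π²/1.44² ≈ 77.297 (4× faster decay)
  n=3: λ₃ = 36.54π²/1.44² ≈ 173.918 (9× faster decay)
As t → ∞, higher modes decay exponentially faster. The n=1 mode dominates: θ ~ c₁ sin(πx/1.44) e^{-λ₁t}.
Decay rate: λ₁ = 4.06π²/1.44² ≈ 19.324.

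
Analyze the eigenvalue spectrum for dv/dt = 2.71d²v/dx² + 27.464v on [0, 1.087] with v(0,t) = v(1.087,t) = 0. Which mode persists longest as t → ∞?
Eigenvalues: λₙ = 2.71n²π²/1.087² - 27.464.
First three modes:
  n=1: λ₁ = 2.71π²/1.087² - 27.464 ≈ -4.827
  n=2: λ₂ = 10.84π²/1.087² - 27.464 ≈ 63.082
  n=3: λ₃ = 24.39π²/1.087² - 27.464 ≈ 176.265
Since 2.71π²/1.087² ≈ 22.637 < 27.464, λ₁ < 0.
The n=1 mode grows fastest (−λₙ is largest for n=1) → dominates.
Asymptotic: v ~ c₁ sin(πx/1.087) e^{4.827t} (exponential growth at rate −λ₁ ≈ 4.827).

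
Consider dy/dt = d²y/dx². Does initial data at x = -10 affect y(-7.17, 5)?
Yes, for any finite x. The heat equation has infinite propagation speed, so all initial data affects all points at any t > 0.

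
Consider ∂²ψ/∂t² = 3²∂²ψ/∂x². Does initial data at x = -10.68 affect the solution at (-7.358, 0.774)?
No. The domain of dependence is [-9.68, -5.036], and -10.68 is outside this interval.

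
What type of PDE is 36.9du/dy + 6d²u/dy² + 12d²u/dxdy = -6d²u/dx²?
Rewriting in standard form: 6d²u/dx² + 12d²u/dxdy + 6d²u/dy² + 36.9du/dy = 0. With A = 6, B = 12, C = 6, the discriminant is 0. This is a parabolic PDE.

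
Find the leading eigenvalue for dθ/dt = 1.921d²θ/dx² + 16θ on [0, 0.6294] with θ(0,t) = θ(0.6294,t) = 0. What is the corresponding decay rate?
Eigenvalues: λₙ = 1.921n²π²/0.6294² - 16.
First three modes:
  n=1: λ₁ = 1.921π²/0.6294² - 16 ≈ 31.86
  n=2: λ₂ = 7.684π²/0.6294² - 16 ≈ 175.44
  n=3: λ₃ = 17.289π²/0.6294² - 16 ≈ 414.741
Since 1.921π²/0.6294² ≈ 47.86 > 16, all λₙ > 0.
The n=1 mode decays slowest → dominates as t → ∞.
Asymptotic: θ ~ c₁ sin(πx/0.6294) e^{-λ₁t} with decay rate λ₁ ≈ 31.86.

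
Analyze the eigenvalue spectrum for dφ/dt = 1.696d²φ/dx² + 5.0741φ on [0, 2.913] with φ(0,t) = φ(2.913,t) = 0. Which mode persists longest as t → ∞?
Eigenvalues: λₙ = 1.696n²π²/2.913² - 5.0741.
First three modes:
  n=1: λ₁ = 1.696π²/2.913² - 5.0741 ≈ -3.101
  n=2: λ₂ = 6.784π²/2.913² - 5.0741 ≈ 2.816
  n=3: λ₃ = 15.264π²/2.913² - 5.0741 ≈ 12.68
Since 1.696π²/2.913² ≈ 1.973 < 5.0741, λ₁ < 0.
The n=1 mode grows fastest (−λₙ is largest for n=1) → dominates.
Asymptotic: φ ~ c₁ sin(πx/2.913) e^{3.101t} (exponential growth at rate −λ₁ ≈ 3.101).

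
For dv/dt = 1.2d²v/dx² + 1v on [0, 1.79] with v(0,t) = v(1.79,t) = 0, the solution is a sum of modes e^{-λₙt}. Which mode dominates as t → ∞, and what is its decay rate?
Eigenvalues: λₙ = 1.2n²π²/1.79² - 1.
First three modes:
  n=1: λ₁ = 1.2π²/1.79² - 1 ≈ 2.696
  n=2: λ₂ = 4.8π²/1.79² - 1 ≈ 13.785
  n=3: λ₃ = 10.8π²/1.79² - 1 ≈ 32.267
Since 1.2π²/1.79² ≈ 3.696 > 1, all λₙ > 0.
The n=1 mode decays slowest → dominates as t → ∞.
Asymptotic: v ~ c₁ sin(πx/1.79) e^{-λ₁t} with decay rate λ₁ ≈ 2.696.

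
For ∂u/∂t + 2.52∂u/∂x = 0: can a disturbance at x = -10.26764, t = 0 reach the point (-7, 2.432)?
No. Only data at x = -13.12864 affects (-7, 2.432). Advection has one-way propagation along characteristics.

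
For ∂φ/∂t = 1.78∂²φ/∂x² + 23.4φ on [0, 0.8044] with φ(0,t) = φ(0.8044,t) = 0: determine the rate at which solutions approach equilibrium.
Eigenvalues: λₙ = 1.78n²π²/0.8044² - 23.4.
First three modes:
  n=1: λ₁ = 1.78π²/0.8044² - 23.4 ≈ 3.75
  n=2: λ₂ = 7.12π²/0.8044² - 23.4 ≈ 85.201
  n=3: λ₃ = 16.02π²/0.8044² - 23.4 ≈ 220.953
Since 1.78π²/0.8044² ≈ 27.15 > 23.4, all λₙ > 0.
The n=1 mode decays slowest → dominates as t → ∞.
Asymptotic: φ ~ c₁ sin(πx/0.8044) e^{-λ₁t} with decay rate λ₁ ≈ 3.75.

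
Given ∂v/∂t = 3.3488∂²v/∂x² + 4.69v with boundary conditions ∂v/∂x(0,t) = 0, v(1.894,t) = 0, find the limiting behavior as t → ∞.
v grows unboundedly. Reaction dominates diffusion (r=4.69 > κπ²/(4L²)≈2.3); solution grows exponentially.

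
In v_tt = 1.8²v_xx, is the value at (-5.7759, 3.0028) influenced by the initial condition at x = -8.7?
Yes. The domain of dependence is [-11.18094, -0.37086], and -8.7 ∈ [-11.18094, -0.37086].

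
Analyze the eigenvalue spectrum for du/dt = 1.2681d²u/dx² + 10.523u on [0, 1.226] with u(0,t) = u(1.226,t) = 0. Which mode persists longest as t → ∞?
Eigenvalues: λₙ = 1.2681n²π²/1.226² - 10.523.
First three modes:
  n=1: λ₁ = 1.2681π²/1.226² - 10.523 ≈ -2.196
  n=2: λ₂ = 5.0724π²/1.226² - 10.523 ≈ 22.784
  n=3: λ₃ = 11.4129π²/1.226² - 10.523 ≈ 64.417
Since 1.2681π²/1.226² ≈ 8.327 < 10.523, λ₁ < 0.
The n=1 mode grows fastest (−λₙ is largest for n=1) → dominates.
Asymptotic: u ~ c₁ sin(πx/1.226) e^{2.196t} (exponential growth at rate −λ₁ ≈ 2.196).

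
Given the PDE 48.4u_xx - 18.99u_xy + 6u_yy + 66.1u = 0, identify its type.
The second-order coefficients are A = 48.4, B = -18.99, C = 6. Since B² - 4AC = -800.9799 < 0, this is an elliptic PDE.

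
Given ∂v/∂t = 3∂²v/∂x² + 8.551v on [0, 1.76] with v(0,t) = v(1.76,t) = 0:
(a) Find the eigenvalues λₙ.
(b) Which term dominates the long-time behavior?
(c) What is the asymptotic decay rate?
Eigenvalues: λₙ = 3n²π²/1.76² - 8.551.
First three modes:
  n=1: λ₁ = 3π²/1.76² - 8.551 ≈ 1.008
  n=2: λ₂ = 12π²/1.76² - 8.551 ≈ 29.684
  n=3: λ₃ = 27π²/1.76² - 8.551 ≈ 77.477
Since 3π²/1.76² ≈ 9.559 > 8.551, all λₙ > 0.
The n=1 mode decays slowest → dominates as t → ∞.
Asymptotic: v ~ c₁ sin(πx/1.76) e^{-λ₁t} with decay rate λ₁ ≈ 1.008.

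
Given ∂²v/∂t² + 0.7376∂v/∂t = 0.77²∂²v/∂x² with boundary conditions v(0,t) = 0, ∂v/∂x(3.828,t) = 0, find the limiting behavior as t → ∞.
v → 0. Damping (γ=0.7376) dissipates energy; oscillations decay exponentially.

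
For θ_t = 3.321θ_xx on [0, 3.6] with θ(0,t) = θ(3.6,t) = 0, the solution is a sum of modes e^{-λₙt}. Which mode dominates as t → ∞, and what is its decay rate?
Eigenvalues: λₙ = 3.321n²π²/3.6².
First three modes:
  n=1: λ₁ = 3.321π²/3.6² ≈ 2.529
  n=2: λ₂ = 13.284π²/3.6² ≈ 10.116 (4× faster decay)
  n=3: λ₃ = 29.889π²/3.6² ≈ 22.762 (9× faster decay)
As t → ∞, higher modes decay exponentially faster. The n=1 mode dominates: θ ~ c₁ sin(πx/3.6) e^{-λ₁t}.
Decay rate: λ₁ = 3.321π²/3.6² ≈ 2.529.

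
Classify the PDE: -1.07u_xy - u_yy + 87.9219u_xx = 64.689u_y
Rewriting in standard form: 87.9219u_xx - 1.07u_xy - u_yy - 64.689u_y = 0. A = 87.9219, B = -1.07, C = -1. Discriminant B² - 4AC = 352.8325. Since 352.8325 > 0, hyperbolic.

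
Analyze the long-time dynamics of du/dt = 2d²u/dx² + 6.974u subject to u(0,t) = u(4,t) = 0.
Long-time behavior: u grows unboundedly. Reaction dominates diffusion (r=6.974 > κπ²/L²≈1.23); solution grows exponentially.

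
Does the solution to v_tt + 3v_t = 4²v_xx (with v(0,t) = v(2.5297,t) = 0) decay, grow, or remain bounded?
v → 0. Damping (γ=3) dissipates energy; oscillations decay exponentially.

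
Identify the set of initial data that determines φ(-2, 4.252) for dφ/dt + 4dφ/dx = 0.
A single point: x = -19.008. The characteristic through (-2, 4.252) is x - 4t = const, so x = -2 - 4·4.252 = -19.008.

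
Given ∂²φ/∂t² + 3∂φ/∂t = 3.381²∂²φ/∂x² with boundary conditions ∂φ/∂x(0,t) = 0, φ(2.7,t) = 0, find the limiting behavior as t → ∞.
φ → 0. Damping (γ=3) dissipates energy; oscillations decay exponentially.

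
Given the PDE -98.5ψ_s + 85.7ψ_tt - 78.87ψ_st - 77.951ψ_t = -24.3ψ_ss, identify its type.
Rewriting in standard form: 24.3ψ_ss - 78.87ψ_st + 85.7ψ_tt - 98.5ψ_s - 77.951ψ_t = 0. The second-order coefficients are A = 24.3, B = -78.87, C = 85.7. Since B² - 4AC = -2109.5631 < 0, this is an elliptic PDE.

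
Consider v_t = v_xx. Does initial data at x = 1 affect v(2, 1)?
Yes, for any finite x. The heat equation has infinite propagation speed, so all initial data affects all points at any t > 0.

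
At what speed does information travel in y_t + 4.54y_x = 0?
Speed = 4.54. Information travels along x - 4.54t = const (rightward).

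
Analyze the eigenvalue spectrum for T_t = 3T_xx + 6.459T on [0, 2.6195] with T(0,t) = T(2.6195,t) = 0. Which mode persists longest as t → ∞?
Eigenvalues: λₙ = 3n²π²/2.6195² - 6.459.
First three modes:
  n=1: λ₁ = 3π²/2.6195² - 6.459 ≈ -2.144
  n=2: λ₂ = 12π²/2.6195² - 6.459 ≈ 10.801
  n=3: λ₃ = 27π²/2.6195² - 6.459 ≈ 32.376
Since 3π²/2.6195² ≈ 4.315 < 6.459, λ₁ < 0.
The n=1 mode grows fastest (−λₙ is largest for n=1) → dominates.
Asymptotic: T ~ c₁ sin(πx/2.6195) e^{2.144t} (exponential growth at rate −λ₁ ≈ 2.144).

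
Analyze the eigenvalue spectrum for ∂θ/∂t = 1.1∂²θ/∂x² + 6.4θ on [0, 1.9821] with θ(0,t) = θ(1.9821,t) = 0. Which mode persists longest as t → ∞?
Eigenvalues: λₙ = 1.1n²π²/1.9821² - 6.4.
First three modes:
  n=1: λ₁ = 1.1π²/1.9821² - 6.4 ≈ -3.637
  n=2: λ₂ = 4.4π²/1.9821² - 6.4 ≈ 4.654
  n=3: λ₃ = 9.9π²/1.9821² - 6.4 ≈ 18.47
Since 1.1π²/1.9821² ≈ 2.763 < 6.4, λ₁ < 0.
The n=1 mode grows fastest (−λₙ is largest for n=1) → dominates.
Asymptotic: θ ~ c₁ sin(πx/1.9821) e^{3.637t} (exponential growth at rate −λ₁ ≈ 3.637).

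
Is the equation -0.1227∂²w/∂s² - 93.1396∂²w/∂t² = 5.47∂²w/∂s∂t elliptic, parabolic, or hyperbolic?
Rewriting in standard form: -0.1227∂²w/∂s² - 5.47∂²w/∂s∂t - 93.1396∂²w/∂t² = 0. Computing B² - 4AC with A = -0.1227, B = -5.47, C = -93.1396: discriminant = -15.79201568 (negative). Answer: elliptic.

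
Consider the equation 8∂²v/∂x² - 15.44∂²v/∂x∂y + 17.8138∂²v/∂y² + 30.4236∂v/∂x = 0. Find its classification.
Elliptic. (A = 8, B = -15.44, C = 17.8138 gives B² - 4AC = -331.648.)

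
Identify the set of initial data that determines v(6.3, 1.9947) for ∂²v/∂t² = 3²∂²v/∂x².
Domain of dependence: [0.3159, 12.2841]. Signals travel at speed 3, so data within |x - 6.3| ≤ 3·1.9947 = 5.9841 can reach the point.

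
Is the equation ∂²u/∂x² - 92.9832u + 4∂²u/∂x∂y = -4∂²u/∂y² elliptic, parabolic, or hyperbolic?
Rewriting in standard form: ∂²u/∂x² + 4∂²u/∂x∂y + 4∂²u/∂y² - 92.9832u = 0. Computing B² - 4AC with A = 1, B = 4, C = 4: discriminant = 0 (zero). Answer: parabolic.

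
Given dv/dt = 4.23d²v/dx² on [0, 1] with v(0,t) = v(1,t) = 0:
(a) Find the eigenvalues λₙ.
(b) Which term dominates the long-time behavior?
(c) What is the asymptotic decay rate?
Eigenvalues: λₙ = 4.23n²π².
First three modes:
  n=1: λ₁ = 4.23π² ≈ 41.748
  n=2: λ₂ = 16.92π² ≈ 166.994 (4× faster decay)
  n=3: λ₃ = 38.07π² ≈ 375.736 (9× faster decay)
As t → ∞, higher modes decay exponentially faster. The n=1 mode dominates: v ~ c₁ sin(πx) e^{-λ₁t}.
Decay rate: λ₁ = 4.23π² ≈ 41.748.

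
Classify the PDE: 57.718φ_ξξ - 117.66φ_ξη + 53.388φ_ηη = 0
A = 57.718, B = -117.66, C = 53.388. Discriminant B² - 4AC = 1518.081264. Since 1518.081264 > 0, hyperbolic.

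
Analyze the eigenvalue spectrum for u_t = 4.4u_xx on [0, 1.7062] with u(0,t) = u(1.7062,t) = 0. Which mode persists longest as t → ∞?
Eigenvalues: λₙ = 4.4n²π²/1.7062².
First three modes:
  n=1: λ₁ = 4.4π²/1.7062² ≈ 14.917
  n=2: λ₂ = 17.6π²/1.7062² ≈ 59.67 (4× faster decay)
  n=3: λ₃ = 39.6π²/1.7062² ≈ 134.256 (9× faster decay)
As t → ∞, higher modes decay exponentially faster. The n=1 mode dominates: u ~ c₁ sin(πx/1.7062) e^{-λ₁t}.
Decay rate: λ₁ = 4.4π²/1.7062² ≈ 14.917.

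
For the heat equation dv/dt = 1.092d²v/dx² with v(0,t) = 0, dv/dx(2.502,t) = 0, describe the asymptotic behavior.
v → 0. Heat escapes through the Dirichlet boundary.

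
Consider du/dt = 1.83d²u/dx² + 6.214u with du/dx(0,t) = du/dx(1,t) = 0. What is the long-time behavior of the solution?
As t → ∞, u grows unboundedly. With Neumann BCs the constant mode has diffusion eigenvalue 0, so any r > 0 makes it grow like e^(6.214t); solution grows exponentially.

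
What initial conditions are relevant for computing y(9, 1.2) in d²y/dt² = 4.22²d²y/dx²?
Domain of dependence: [3.936, 14.064]. Signals travel at speed 4.22, so data within |x - 9| ≤ 4.22·1.2 = 5.064 can reach the point.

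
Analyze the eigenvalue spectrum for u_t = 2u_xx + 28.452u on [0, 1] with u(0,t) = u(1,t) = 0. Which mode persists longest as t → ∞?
Eigenvalues: λₙ = 2n²π²/1² - 28.452.
First three modes:
  n=1: λ₁ = 2π² - 28.452 ≈ -8.713
  n=2: λ₂ = 8π² - 28.452 ≈ 50.505
  n=3: λ₃ = 18π² - 28.452 ≈ 149.201
Since 2π² ≈ 19.739 < 28.452, λ₁ < 0.
The n=1 mode grows fastest (−λₙ is largest for n=1) → dominates.
Asymptotic: u ~ c₁ sin(πx/1) e^{8.713t} (exponential growth at rate −λ₁ ≈ 8.713).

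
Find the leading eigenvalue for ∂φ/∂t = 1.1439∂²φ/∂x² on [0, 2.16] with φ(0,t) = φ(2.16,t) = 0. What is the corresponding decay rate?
Eigenvalues: λₙ = 1.1439n²π²/2.16².
First three modes:
  n=1: λ₁ = 1.1439π²/2.16² ≈ 2.42
  n=2: λ₂ = 4.5756π²/2.16² ≈ 9.679 (4× faster decay)
  n=3: λ₃ = 10.2951π²/2.16² ≈ 21.778 (9× faster decay)
As t → ∞, higher modes decay exponentially faster. The n=1 mode dominates: φ ~ c₁ sin(πx/2.16) e^{-λ₁t}.
Decay rate: λ₁ = 1.1439π²/2.16² ≈ 2.42.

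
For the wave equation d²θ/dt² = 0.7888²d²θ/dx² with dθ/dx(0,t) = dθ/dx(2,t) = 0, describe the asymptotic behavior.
θ oscillates about a mean that drifts linearly in t (generically unbounded; no decay). There is no damping, so the nonconstant modes persist as standing waves (energy conserved, no decay). But with Neumann conditions at both ends the constant mode has eigenvalue 0: the spatial mean M(t) of θ satisfies M'' = 0, so M(t) = M(0) + M'(0)·t. Unless the initial velocity has zero mean (∫θ_t(x,0)dx = 0), the solution grows linearly in t (unbounded, though not exponentially); if it does have zero mean, the solution stays bounded and simply oscillates.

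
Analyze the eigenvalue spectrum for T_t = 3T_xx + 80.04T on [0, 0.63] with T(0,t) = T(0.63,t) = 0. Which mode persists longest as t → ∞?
Eigenvalues: λₙ = 3n²π²/0.63² - 80.04.
First three modes:
  n=1: λ₁ = 3π²/0.63² - 80.04 ≈ -5.44
  n=2: λ₂ = 12π²/0.63² - 80.04 ≈ 218.361
  n=3: λ₃ = 27π²/0.63² - 80.04 ≈ 591.362
Since 3π²/0.63² ≈ 74.6 < 80.04, λ₁ < 0.
The n=1 mode grows fastest (−λₙ is largest for n=1) → dominates.
Asymptotic: T ~ c₁ sin(πx/0.63) e^{5.44t} (exponential growth at rate −λ₁ ≈ 5.44).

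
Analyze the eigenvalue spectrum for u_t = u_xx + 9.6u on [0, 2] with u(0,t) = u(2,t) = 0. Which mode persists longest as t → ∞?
Eigenvalues: λₙ = n²π²/2² - 9.6.
First three modes:
  n=1: λ₁ = π²/2² - 9.6 ≈ -7.133
  n=2: λ₂ = 4π²/2² - 9.6 ≈ 0.27
  n=3: λ₃ = 9π²/2² - 9.6 ≈ 12.607
Since π²/2² ≈ 2.467 < 9.6, λ₁ < 0.
The n=1 mode grows fastest (−λₙ is largest for n=1) → dominates.
Asymptotic: u ~ c₁ sin(πx/2) e^{7.133t} (exponential growth at rate −λ₁ ≈ 7.133).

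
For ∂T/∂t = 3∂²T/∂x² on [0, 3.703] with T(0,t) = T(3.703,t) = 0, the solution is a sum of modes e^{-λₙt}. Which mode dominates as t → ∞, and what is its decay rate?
Eigenvalues: λₙ = 3n²π²/3.703².
First three modes:
  n=1: λ₁ = 3π²/3.703² ≈ 2.159
  n=2: λ₂ = 12π²/3.703² ≈ 8.637 (4× faster decay)
  n=3: λ₃ = 27π²/3.703² ≈ 19.434 (9× faster decay)
As t → ∞, higher modes decay exponentially faster. The n=1 mode dominates: T ~ c₁ sin(πx/3.703) e^{-λ₁t}.
Decay rate: λ₁ = 3π²/3.703² ≈ 2.159.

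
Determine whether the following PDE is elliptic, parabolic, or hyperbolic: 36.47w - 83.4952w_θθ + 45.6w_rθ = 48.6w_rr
Rewriting in standard form: -48.6w_rr + 45.6w_rθ - 83.4952w_θθ + 36.47w = 0. Coefficients: A = -48.6, B = 45.6, C = -83.4952. B² - 4AC = -14152.10688, which is negative, so the equation is elliptic.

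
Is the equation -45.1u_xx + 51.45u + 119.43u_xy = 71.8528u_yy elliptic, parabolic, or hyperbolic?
Rewriting in standard form: -45.1u_xx + 119.43u_xy - 71.8528u_yy + 51.45u = 0. Computing B² - 4AC with A = -45.1, B = 119.43, C = -71.8528: discriminant = 1301.27978 (positive). Answer: hyperbolic.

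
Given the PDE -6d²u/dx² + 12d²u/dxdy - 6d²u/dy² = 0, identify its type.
The second-order coefficients are A = -6, B = 12, C = -6. Since B² - 4AC = 0 = 0, this is a parabolic PDE.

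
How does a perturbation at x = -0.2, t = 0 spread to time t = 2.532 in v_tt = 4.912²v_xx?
Domain of influence: [-12.637184, 12.237184]. Data at x = -0.2 spreads outward at speed 4.912.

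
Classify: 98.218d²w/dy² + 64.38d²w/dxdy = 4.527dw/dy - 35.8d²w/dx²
Rewriting in standard form: 35.8d²w/dx² + 64.38d²w/dxdy + 98.218d²w/dy² - 4.527dw/dy = 0. Elliptic (discriminant = -9920.0332).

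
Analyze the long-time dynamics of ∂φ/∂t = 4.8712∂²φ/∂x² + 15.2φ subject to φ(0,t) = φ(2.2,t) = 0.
Long-time behavior: φ grows unboundedly. Reaction dominates diffusion (r=15.2 > κπ²/L²≈9.93); solution grows exponentially.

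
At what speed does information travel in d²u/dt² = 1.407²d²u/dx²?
Speed = 1.407. Information travels along characteristics x = x₀ ± 1.407t.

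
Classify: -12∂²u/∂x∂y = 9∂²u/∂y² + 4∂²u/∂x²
Rewriting in standard form: -4∂²u/∂x² - 12∂²u/∂x∂y - 9∂²u/∂y² = 0. Parabolic (discriminant = 0).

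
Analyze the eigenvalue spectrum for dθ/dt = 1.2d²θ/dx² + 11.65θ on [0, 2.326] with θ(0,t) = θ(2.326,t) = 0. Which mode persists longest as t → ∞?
Eigenvalues: λₙ = 1.2n²π²/2.326² - 11.65.
First three modes:
  n=1: λ₁ = 1.2π²/2.326² - 11.65 ≈ -9.461
  n=2: λ₂ = 4.8π²/2.326² - 11.65 ≈ -2.894
  n=3: λ₃ = 10.8π²/2.326² - 11.65 ≈ 8.052
Since 1.2π²/2.326² ≈ 2.189 < 11.65, λ₁ < 0.
The n=1 mode grows fastest (−λₙ is largest for n=1) → dominates.
Asymptotic: θ ~ c₁ sin(πx/2.326) e^{9.461t} (exponential growth at rate −λ₁ ≈ 9.461).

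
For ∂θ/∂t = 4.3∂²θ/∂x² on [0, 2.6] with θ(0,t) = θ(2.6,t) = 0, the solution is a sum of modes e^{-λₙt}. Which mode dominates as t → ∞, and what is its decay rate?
Eigenvalues: λₙ = 4.3n²π²/2.6².
First three modes:
  n=1: λ₁ = 4.3π²/2.6² ≈ 6.278
  n=2: λ₂ = 17.2π²/2.6² ≈ 25.112 (4× faster decay)
  n=3: λ₃ = 38.7π²/2.6² ≈ 56.502 (9× faster decay)
As t → ∞, higher modes decay exponentially faster. The n=1 mode dominates: θ ~ c₁ sin(πx/2.6) e^{-λ₁t}.
Decay rate: λ₁ = 4.3π²/2.6² ≈ 6.278.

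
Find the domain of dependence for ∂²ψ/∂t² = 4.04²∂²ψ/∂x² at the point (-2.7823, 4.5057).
Domain of dependence: [-20.985328, 15.420728]. Signals travel at speed 4.04, so data within |x - -2.7823| ≤ 4.04·4.5057 = 18.203028 can reach the point.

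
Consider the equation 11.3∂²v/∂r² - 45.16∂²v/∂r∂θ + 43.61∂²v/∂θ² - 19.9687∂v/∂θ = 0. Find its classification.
Hyperbolic. (A = 11.3, B = -45.16, C = 43.61 gives B² - 4AC = 68.2536.)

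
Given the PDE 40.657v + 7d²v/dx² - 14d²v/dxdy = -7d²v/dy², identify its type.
Rewriting in standard form: 7d²v/dx² - 14d²v/dxdy + 7d²v/dy² + 40.657v = 0. The second-order coefficients are A = 7, B = -14, C = 7. Since B² - 4AC = 0 = 0, this is a parabolic PDE.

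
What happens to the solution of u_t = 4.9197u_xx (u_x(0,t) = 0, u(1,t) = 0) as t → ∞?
u → 0. Heat escapes through the Dirichlet boundary.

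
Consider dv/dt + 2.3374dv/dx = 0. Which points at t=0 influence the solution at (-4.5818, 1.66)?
A single point: x = -8.461884. The characteristic through (-4.5818, 1.66) is x - 2.3374t = const, so x = -4.5818 - 2.3374·1.66 = -8.461884.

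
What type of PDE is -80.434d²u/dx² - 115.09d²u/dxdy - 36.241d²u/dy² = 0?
With A = -80.434, B = -115.09, C = -36.241, the discriminant is 1585.673724. This is a hyperbolic PDE.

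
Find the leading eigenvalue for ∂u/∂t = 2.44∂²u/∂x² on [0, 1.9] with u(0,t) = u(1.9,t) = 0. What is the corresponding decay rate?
Eigenvalues: λₙ = 2.44n²π²/1.9².
First three modes:
  n=1: λ₁ = 2.44π²/1.9² ≈ 6.671
  n=2: λ₂ = 9.76π²/1.9² ≈ 26.683 (4× faster decay)
  n=3: λ₃ = 21.96π²/1.9² ≈ 60.038 (9× faster decay)
As t → ∞, higher modes decay exponentially faster. The n=1 mode dominates: u ~ c₁ sin(πx/1.9) e^{-λ₁t}.
Decay rate: λ₁ = 2.44π²/1.9² ≈ 6.671.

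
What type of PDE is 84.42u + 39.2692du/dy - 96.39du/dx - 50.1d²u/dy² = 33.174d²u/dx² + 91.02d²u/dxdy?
Rewriting in standard form: -33.174d²u/dx² - 91.02d²u/dxdy - 50.1d²u/dy² - 96.39du/dx + 39.2692du/dy + 84.42u = 0. With A = -33.174, B = -91.02, C = -50.1, the discriminant is 1636.5708. This is a hyperbolic PDE.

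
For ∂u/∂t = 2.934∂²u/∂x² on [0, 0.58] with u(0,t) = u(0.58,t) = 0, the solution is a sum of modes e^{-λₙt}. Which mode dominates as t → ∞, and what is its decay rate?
Eigenvalues: λₙ = 2.934n²π²/0.58².
First three modes:
  n=1: λ₁ = 2.934π²/0.58² ≈ 86.08
  n=2: λ₂ = 11.736π²/0.58² ≈ 344.321 (4× faster decay)
  n=3: λ₃ = 26.406π²/0.58² ≈ 774.723 (9× faster decay)
As t → ∞, higher modes decay exponentially faster. The n=1 mode dominates: u ~ c₁ sin(πx/0.58) e^{-λ₁t}.
Decay rate: λ₁ = 2.934π²/0.58² ≈ 86.08.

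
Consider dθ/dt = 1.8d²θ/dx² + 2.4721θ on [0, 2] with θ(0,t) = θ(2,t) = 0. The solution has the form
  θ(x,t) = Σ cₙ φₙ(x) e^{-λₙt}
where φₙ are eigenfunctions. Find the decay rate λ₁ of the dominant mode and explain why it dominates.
Eigenvalues: λₙ = 1.8n²π²/2² - 2.4721.
First three modes:
  n=1: λ₁ = 1.8π²/2² - 2.4721 ≈ 1.969
  n=2: λ₂ = 7.2π²/2² - 2.4721 ≈ 15.293
  n=3: λ₃ = 16.2π²/2² - 2.4721 ≈ 37.5
Since 1.8π²/2² ≈ 4.441 > 2.4721, all λₙ > 0.
The n=1 mode decays slowest → dominates as t → ∞.
Asymptotic: θ ~ c₁ sin(πx/2) e^{-λ₁t} with decay rate λ₁ ≈ 1.969.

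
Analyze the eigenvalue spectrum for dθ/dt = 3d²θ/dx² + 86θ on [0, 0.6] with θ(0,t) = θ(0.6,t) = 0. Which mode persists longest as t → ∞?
Eigenvalues: λₙ = 3n²π²/0.6² - 86.
First three modes:
  n=1: λ₁ = 3π²/0.6² - 86 ≈ -3.753
  n=2: λ₂ = 12π²/0.6² - 86 ≈ 242.987
  n=3: λ₃ = 27π²/0.6² - 86 ≈ 654.22
Since 3π²/0.6² ≈ 82.247 < 86, λ₁ < 0.
The n=1 mode grows fastest (−λₙ is largest for n=1) → dominates.
Asymptotic: θ ~ c₁ sin(πx/0.6) e^{3.753t} (exponential growth at rate −λ₁ ≈ 3.753).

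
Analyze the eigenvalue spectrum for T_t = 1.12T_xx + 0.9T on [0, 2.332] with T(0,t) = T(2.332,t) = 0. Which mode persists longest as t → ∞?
Eigenvalues: λₙ = 1.12n²π²/2.332² - 0.9.
First three modes:
  n=1: λ₁ = 1.12π²/2.332² - 0.9 ≈ 1.133
  n=2: λ₂ = 4.48π²/2.332² - 0.9 ≈ 7.231
  n=3: λ₃ = 10.08π²/2.332² - 0.9 ≈ 17.394
Since 1.12π²/2.332² ≈ 2.033 > 0.9, all λₙ > 0.
The n=1 mode decays slowest → dominates as t → ∞.
Asymptotic: T ~ c₁ sin(πx/2.332) e^{-λ₁t} with decay rate λ₁ ≈ 1.133.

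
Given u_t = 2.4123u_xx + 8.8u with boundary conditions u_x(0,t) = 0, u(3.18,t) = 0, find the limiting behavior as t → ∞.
u grows unboundedly. Reaction dominates diffusion (r=8.8 > κπ²/(4L²)≈0.59); solution grows exponentially.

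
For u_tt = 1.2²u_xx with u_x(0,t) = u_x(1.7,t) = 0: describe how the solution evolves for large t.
u oscillates about a mean that drifts linearly in t (generically unbounded; no decay). There is no damping, so the nonconstant modes persist as standing waves (energy conserved, no decay). But with Neumann conditions at both ends the constant mode has eigenvalue 0: the spatial mean M(t) of u satisfies M'' = 0, so M(t) = M(0) + M'(0)·t. Unless the initial velocity has zero mean (∫u_t(x,0)dx = 0), the solution grows linearly in t (unbounded, though not exponentially); if it does have zero mean, the solution stays bounded and simply oscillates.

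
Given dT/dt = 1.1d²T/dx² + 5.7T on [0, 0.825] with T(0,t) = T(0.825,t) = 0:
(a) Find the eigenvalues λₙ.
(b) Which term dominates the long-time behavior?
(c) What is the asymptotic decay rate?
Eigenvalues: λₙ = 1.1n²π²/0.825² - 5.7.
First three modes:
  n=1: λ₁ = 1.1π²/0.825² - 5.7 ≈ 10.251
  n=2: λ₂ = 4.4π²/0.825² - 5.7 ≈ 58.104
  n=3: λ₃ = 9.9π²/0.825² - 5.7 ≈ 137.858
Since 1.1π²/0.825² ≈ 15.951 > 5.7, all λₙ > 0.
The n=1 mode decays slowest → dominates as t → ∞.
Asymptotic: T ~ c₁ sin(πx/0.825) e^{-λ₁t} with decay rate λ₁ ≈ 10.251.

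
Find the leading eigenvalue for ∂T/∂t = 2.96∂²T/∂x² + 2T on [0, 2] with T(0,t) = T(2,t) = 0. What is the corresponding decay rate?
Eigenvalues: λₙ = 2.96n²π²/2² - 2.
First three modes:
  n=1: λ₁ = 2.96π²/2² - 2 ≈ 5.304
  n=2: λ₂ = 11.84π²/2² - 2 ≈ 27.214
  n=3: λ₃ = 26.64π²/2² - 2 ≈ 63.732
Since 2.96π²/2² ≈ 7.304 > 2, all λₙ > 0.
The n=1 mode decays slowest → dominates as t → ∞.
Asymptotic: T ~ c₁ sin(πx/2) e^{-λ₁t} with decay rate λ₁ ≈ 5.304.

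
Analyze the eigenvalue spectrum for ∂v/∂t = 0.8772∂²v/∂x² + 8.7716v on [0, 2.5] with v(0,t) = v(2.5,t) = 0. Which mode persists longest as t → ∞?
Eigenvalues: λₙ = 0.8772n²π²/2.5² - 8.7716.
First three modes:
  n=1: λ₁ = 0.8772π²/2.5² - 8.7716 ≈ -7.386
  n=2: λ₂ = 3.5088π²/2.5² - 8.7716 ≈ -3.231
  n=3: λ₃ = 7.8948π²/2.5² - 8.7716 ≈ 3.695
Since 0.8772π²/2.5² ≈ 1.385 < 8.7716, λ₁ < 0.
The n=1 mode grows fastest (−λₙ is largest for n=1) → dominates.
Asymptotic: v ~ c₁ sin(πx/2.5) e^{7.386t} (exponential growth at rate −λ₁ ≈ 7.386).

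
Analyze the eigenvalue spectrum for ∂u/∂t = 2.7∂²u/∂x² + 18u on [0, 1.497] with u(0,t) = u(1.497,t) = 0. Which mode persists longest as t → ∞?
Eigenvalues: λₙ = 2.7n²π²/1.497² - 18.
First three modes:
  n=1: λ₁ = 2.7π²/1.497² - 18 ≈ -6.109
  n=2: λ₂ = 10.8π²/1.497² - 18 ≈ 29.564
  n=3: λ₃ = 24.3π²/1.497² - 18 ≈ 89.019
Since 2.7π²/1.497² ≈ 11.891 < 18, λ₁ < 0.
The n=1 mode grows fastest (−λₙ is largest for n=1) → dominates.
Asymptotic: u ~ c₁ sin(πx/1.497) e^{6.109t} (exponential growth at rate −λ₁ ≈ 6.109).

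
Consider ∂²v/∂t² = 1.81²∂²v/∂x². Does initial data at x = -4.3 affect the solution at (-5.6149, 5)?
Yes. The domain of dependence is [-14.6649, 3.4351], and -4.3 ∈ [-14.6649, 3.4351].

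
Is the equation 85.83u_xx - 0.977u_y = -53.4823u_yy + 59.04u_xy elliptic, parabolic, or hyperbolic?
Rewriting in standard form: 85.83u_xx - 59.04u_xy + 53.4823u_yy - 0.977u_y = 0. Computing B² - 4AC with A = 85.83, B = -59.04, C = 53.4823: discriminant = -14875.821636 (negative). Answer: elliptic.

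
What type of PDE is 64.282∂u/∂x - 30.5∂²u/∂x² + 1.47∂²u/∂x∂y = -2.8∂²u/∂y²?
Rewriting in standard form: -30.5∂²u/∂x² + 1.47∂²u/∂x∂y + 2.8∂²u/∂y² + 64.282∂u/∂x = 0. With A = -30.5, B = 1.47, C = 2.8, the discriminant is 343.7609. This is a hyperbolic PDE.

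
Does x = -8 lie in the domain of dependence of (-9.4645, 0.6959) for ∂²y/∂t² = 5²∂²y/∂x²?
Yes. The domain of dependence is [-12.944, -5.985], and -8 ∈ [-12.944, -5.985].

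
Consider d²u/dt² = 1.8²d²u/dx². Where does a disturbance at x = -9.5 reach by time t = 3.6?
Domain of influence: [-15.98, -3.02]. Data at x = -9.5 spreads outward at speed 1.8.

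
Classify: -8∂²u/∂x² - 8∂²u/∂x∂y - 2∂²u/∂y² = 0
Parabolic (discriminant = 0).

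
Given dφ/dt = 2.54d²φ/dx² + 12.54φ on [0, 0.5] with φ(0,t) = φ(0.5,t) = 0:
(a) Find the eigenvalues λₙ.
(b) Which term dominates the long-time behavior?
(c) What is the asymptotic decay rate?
Eigenvalues: λₙ = 2.54n²π²/0.5² - 12.54.
First three modes:
  n=1: λ₁ = 2.54π²/0.5² - 12.54 ≈ 87.735
  n=2: λ₂ = 10.16π²/0.5² - 12.54 ≈ 388.561
  n=3: λ₃ = 22.86π²/0.5² - 12.54 ≈ 889.937
Since 2.54π²/0.5² ≈ 100.275 > 12.54, all λₙ > 0.
The n=1 mode decays slowest → dominates as t → ∞.
Asymptotic: φ ~ c₁ sin(πx/0.5) e^{-λ₁t} with decay rate λ₁ ≈ 87.735.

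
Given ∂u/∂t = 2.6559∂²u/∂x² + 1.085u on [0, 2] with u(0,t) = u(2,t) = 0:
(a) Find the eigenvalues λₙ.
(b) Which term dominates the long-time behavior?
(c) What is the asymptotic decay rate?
Eigenvalues: λₙ = 2.6559n²π²/2² - 1.085.
First three modes:
  n=1: λ₁ = 2.6559π²/2² - 1.085 ≈ 5.468
  n=2: λ₂ = 10.6236π²/2² - 1.085 ≈ 25.128
  n=3: λ₃ = 23.9031π²/2² - 1.085 ≈ 57.894
Since 2.6559π²/2² ≈ 6.553 > 1.085, all λₙ > 0.
The n=1 mode decays slowest → dominates as t → ∞.
Asymptotic: u ~ c₁ sin(πx/2) e^{-λ₁t} with decay rate λ₁ ≈ 5.468.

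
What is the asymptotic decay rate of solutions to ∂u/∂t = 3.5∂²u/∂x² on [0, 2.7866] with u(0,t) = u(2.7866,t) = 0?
Eigenvalues: λₙ = 3.5n²π²/2.7866².
First three modes:
  n=1: λ₁ = 3.5π²/2.7866² ≈ 4.449
  n=2: λ₂ = 14π²/2.7866² ≈ 17.794 (4× faster decay)
  n=3: λ₃ = 31.5π²/2.7866² ≈ 40.037 (9× faster decay)
As t → ∞, higher modes decay exponentially faster. The n=1 mode dominates: u ~ c₁ sin(πx/2.7866) e^{-λ₁t}.
Decay rate: λ₁ = 3.5π²/2.7866² ≈ 4.449.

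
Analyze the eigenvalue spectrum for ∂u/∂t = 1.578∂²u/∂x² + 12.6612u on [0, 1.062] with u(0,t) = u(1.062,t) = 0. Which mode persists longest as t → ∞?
Eigenvalues: λₙ = 1.578n²π²/1.062² - 12.6612.
First three modes:
  n=1: λ₁ = 1.578π²/1.062² - 12.6612 ≈ 1.148
  n=2: λ₂ = 6.312π²/1.062² - 12.6612 ≈ 42.574
  n=3: λ₃ = 14.202π²/1.062² - 12.6612 ≈ 111.619
Since 1.578π²/1.062² ≈ 13.809 > 12.6612, all λₙ > 0.
The n=1 mode decays slowest → dominates as t → ∞.
Asymptotic: u ~ c₁ sin(πx/1.062) e^{-λ₁t} with decay rate λ₁ ≈ 1.148.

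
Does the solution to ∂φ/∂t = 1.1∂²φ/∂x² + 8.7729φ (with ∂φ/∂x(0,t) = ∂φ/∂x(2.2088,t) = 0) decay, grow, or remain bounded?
φ grows unboundedly. With Neumann BCs the constant mode has diffusion eigenvalue 0, so any r > 0 makes it grow like e^(8.7729t); solution grows exponentially.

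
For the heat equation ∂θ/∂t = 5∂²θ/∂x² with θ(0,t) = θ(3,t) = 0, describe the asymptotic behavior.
θ → 0. Heat diffuses out through both boundaries.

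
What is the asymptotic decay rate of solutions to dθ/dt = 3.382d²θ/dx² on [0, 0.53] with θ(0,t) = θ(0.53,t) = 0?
Eigenvalues: λₙ = 3.382n²π²/0.53².
First three modes:
  n=1: λ₁ = 3.382π²/0.53² ≈ 118.829
  n=2: λ₂ = 13.528π²/0.53² ≈ 475.315 (4× faster decay)
  n=3: λ₃ = 30.438π²/0.53² ≈ 1069.459 (9× faster decay)
As t → ∞, higher modes decay exponentially faster. The n=1 mode dominates: θ ~ c₁ sin(πx/0.53) e^{-λ₁t}.
Decay rate: λ₁ = 3.382π²/0.53² ≈ 118.829.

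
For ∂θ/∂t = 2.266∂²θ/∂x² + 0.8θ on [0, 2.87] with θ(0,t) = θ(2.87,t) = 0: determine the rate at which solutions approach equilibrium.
Eigenvalues: λₙ = 2.266n²π²/2.87² - 0.8.
First three modes:
  n=1: λ₁ = 2.266π²/2.87² - 0.8 ≈ 1.915
  n=2: λ₂ = 9.064π²/2.87² - 0.8 ≈ 10.061
  n=3: λ₃ = 20.394π²/2.87² - 0.8 ≈ 23.636
Since 2.266π²/2.87² ≈ 2.715 > 0.8, all λₙ > 0.
The n=1 mode decays slowest → dominates as t → ∞.
Asymptotic: θ ~ c₁ sin(πx/2.87) e^{-λ₁t} with decay rate λ₁ ≈ 1.915.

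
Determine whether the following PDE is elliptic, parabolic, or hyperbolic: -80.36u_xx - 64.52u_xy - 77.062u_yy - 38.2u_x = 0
Coefficients: A = -80.36, B = -64.52, C = -77.062. B² - 4AC = -20607.97888, which is negative, so the equation is elliptic.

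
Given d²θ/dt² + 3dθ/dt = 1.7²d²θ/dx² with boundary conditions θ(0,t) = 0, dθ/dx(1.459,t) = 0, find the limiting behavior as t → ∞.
θ → 0. Damping (γ=3) dissipates energy; oscillations decay exponentially.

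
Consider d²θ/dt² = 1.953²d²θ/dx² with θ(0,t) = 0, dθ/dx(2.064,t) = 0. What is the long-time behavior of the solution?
As t → ∞, θ oscillates (no decay). Energy is conserved; the solution oscillates indefinitely as standing waves.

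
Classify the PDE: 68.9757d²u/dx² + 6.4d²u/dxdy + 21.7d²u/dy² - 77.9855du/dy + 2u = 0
A = 68.9757, B = 6.4, C = 21.7. Discriminant B² - 4AC = -5946.13076. Since -5946.13076 < 0, elliptic.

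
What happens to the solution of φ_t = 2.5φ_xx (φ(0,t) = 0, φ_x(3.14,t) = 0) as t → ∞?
φ → 0. Heat escapes through the Dirichlet boundary.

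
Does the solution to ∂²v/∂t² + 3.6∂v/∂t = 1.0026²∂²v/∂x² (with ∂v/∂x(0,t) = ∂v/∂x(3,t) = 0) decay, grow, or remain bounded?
v → constant (steady state). Damping (γ=3.6) dissipates the nonconstant modes; with Neumann BCs the spatial average obeys M''+γM'=0 and tends to a finite limit.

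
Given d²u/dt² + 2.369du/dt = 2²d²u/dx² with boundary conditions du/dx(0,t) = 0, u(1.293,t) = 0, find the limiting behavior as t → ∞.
u → 0. Damping (γ=2.369) dissipates energy; oscillations decay exponentially.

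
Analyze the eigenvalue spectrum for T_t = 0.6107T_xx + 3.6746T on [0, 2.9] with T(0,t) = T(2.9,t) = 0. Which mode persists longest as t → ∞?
Eigenvalues: λₙ = 0.6107n²π²/2.9² - 3.6746.
First three modes:
  n=1: λ₁ = 0.6107π²/2.9² - 3.6746 ≈ -2.958
  n=2: λ₂ = 2.4428π²/2.9² - 3.6746 ≈ -0.808
  n=3: λ₃ = 5.4963π²/2.9² - 3.6746 ≈ 2.776
Since 0.6107π²/2.9² ≈ 0.717 < 3.6746, λ₁ < 0.
The n=1 mode grows fastest (−λₙ is largest for n=1) → dominates.
Asymptotic: T ~ c₁ sin(πx/2.9) e^{2.958t} (exponential growth at rate −λ₁ ≈ 2.958).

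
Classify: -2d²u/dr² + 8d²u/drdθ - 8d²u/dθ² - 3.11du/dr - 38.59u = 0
Parabolic (discriminant = 0).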